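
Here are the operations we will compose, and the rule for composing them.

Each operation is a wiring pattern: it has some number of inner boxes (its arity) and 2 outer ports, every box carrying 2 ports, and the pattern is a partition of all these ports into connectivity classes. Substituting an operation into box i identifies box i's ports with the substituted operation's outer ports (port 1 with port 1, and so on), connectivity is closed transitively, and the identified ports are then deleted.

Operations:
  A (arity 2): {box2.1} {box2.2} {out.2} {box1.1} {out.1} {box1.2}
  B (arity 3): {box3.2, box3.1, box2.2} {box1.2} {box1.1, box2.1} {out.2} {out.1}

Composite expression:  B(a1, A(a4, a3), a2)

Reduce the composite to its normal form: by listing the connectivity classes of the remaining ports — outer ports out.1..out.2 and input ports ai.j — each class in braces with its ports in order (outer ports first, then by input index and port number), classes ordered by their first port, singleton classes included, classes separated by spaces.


{out.1} {out.2} {a1.1} {a1.2} {a2.1, a2.2} {a3.1} {a3.2} {a4.1} {a4.2}

After gluing at B, chains via deleted ports link the a-ports.
the subtree at A composes to {out.1} {out.2} {a3.1} {a3.2} {a4.1} {a4.2} on (a4, a3); out.j = own outer ports
the subtree at B composes to {out.1} {out.2} {a1.1} {a1.2} {a2.1, a2.2} {a3.1} {a3.2} {a4.1} {a4.2} on (a1, a4, a3, a2); out.j = own outer ports


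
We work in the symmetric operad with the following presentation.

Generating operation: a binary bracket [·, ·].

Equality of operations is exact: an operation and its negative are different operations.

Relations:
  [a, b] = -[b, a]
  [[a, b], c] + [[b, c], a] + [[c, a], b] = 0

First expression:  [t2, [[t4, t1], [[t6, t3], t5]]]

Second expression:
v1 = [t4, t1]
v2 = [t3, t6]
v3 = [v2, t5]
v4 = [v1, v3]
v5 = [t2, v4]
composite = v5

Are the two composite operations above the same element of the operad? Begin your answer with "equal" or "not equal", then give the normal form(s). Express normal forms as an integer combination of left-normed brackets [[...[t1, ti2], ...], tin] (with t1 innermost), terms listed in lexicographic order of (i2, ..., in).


not equal: they reduce to -[[[[[t1, t4], t3], t6], t5], t2] + [[[[[t1, t4], t5], t3], t6], t2] - [[[[[t1, t4], t5], t6], t3], t2] + [[[[[t1, t4], t6], t3], t5], t2] and [[[[[t1, t4], t3], t6], t5], t2] - [[[[[t1, t4], t5], t3], t6], t2] + [[[[[t1, t4], t5], t6], t3], t2] - [[[[[t1, t4], t6], t3], t5], t2]


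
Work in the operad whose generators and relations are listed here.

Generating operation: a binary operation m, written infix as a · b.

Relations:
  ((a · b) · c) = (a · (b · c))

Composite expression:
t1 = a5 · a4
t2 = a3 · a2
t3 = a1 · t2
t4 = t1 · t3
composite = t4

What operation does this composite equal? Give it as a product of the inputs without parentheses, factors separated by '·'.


Every regrouping of m is equal, so read the a-inputs in written order.
(a5 · a4) spells out as a5 · a4
(a3 · a2) spells out as a3 · a2
(a1 · (a3 · a2)) spells out as a1 · a3 · a2
((a5 · a4) · (a1 · (a3 · a2))) spells out as a5 · a4 · a1 · a3 · a2

a5 · a4 · a1 · a3 · a2


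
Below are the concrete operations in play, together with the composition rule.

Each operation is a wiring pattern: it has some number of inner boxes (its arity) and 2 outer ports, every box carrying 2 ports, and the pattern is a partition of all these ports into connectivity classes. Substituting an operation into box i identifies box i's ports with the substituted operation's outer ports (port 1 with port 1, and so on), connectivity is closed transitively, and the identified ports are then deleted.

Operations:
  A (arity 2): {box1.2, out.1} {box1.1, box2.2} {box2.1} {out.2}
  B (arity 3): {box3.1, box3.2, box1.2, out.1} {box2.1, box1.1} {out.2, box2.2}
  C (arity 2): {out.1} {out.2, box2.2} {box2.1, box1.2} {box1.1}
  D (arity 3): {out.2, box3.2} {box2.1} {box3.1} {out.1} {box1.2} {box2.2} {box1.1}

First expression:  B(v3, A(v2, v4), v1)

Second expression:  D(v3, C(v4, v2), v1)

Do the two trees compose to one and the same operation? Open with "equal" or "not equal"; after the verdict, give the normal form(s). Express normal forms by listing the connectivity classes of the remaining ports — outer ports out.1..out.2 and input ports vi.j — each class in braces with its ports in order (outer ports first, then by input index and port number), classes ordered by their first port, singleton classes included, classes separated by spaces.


not equal; the first gives {out.1, v1.1, v1.2, v3.2} {out.2} {v2.1, v4.2} {v2.2, v3.1} {v4.1} and the second {out.1} {out.2, v1.2} {v1.1} {v2.1, v4.2} {v2.2} {v3.1} {v3.2} {v4.1}

Reducing the first expression gives {out.1, v1.1, v1.2, v3.2} {out.2} {v2.1, v4.2} {v2.2, v3.1} {v4.1}
Reducing the second expression gives {out.1} {out.2, v1.2} {v1.1} {v2.1, v4.2} {v2.2} {v3.1} {v3.2} {v4.1}
The normal forms differ: not equal.


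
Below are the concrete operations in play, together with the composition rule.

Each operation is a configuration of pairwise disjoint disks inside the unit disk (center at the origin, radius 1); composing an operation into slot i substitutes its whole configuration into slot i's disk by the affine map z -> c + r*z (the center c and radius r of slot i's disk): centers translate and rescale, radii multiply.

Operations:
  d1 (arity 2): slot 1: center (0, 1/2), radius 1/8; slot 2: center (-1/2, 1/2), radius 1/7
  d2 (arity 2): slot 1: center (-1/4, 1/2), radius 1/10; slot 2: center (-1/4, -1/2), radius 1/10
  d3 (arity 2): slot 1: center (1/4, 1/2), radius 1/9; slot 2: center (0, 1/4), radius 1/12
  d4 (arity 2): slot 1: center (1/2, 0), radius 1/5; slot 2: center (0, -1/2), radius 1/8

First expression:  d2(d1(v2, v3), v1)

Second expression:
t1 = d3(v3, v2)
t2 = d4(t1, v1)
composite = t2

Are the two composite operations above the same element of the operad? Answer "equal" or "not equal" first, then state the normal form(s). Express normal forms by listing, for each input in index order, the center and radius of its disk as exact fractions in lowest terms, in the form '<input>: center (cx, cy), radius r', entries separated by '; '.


The first composite normalizes to v1: center (-1/4, -1/2), radius 1/10; v2: center (-1/4, 11/20), radius 1/80; v3: center (-3/10, 11/20), radius 1/70
The second composite normalizes to v1: center (0, -1/2), radius 1/8; v2: center (1/2, 1/20), radius 1/60; v3: center (11/20, 1/10), radius 1/45
Distinct normal forms: not equal.

not equal: they reduce to v1: center (-1/4, -1/2), radius 1/10; v2: center (-1/4, 11/20), radius 1/80; v3: center (-3/10, 11/20), radius 1/70 and v1: center (0, -1/2), radius 1/8; v2: center (1/2, 1/20), radius 1/60; v3: center (11/20, 1/10), radius 1/45


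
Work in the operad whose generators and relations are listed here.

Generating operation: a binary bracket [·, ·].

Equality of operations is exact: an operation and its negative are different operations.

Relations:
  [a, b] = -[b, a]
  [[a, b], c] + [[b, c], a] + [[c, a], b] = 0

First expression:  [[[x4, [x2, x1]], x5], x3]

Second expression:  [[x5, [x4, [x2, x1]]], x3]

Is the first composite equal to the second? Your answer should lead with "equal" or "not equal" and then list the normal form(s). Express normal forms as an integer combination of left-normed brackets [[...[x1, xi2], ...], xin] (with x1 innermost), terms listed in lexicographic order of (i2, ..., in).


not equal — first [[[[x1, x2], x4], x5], x3], second -[[[[x1, x2], x4], x5], x3]


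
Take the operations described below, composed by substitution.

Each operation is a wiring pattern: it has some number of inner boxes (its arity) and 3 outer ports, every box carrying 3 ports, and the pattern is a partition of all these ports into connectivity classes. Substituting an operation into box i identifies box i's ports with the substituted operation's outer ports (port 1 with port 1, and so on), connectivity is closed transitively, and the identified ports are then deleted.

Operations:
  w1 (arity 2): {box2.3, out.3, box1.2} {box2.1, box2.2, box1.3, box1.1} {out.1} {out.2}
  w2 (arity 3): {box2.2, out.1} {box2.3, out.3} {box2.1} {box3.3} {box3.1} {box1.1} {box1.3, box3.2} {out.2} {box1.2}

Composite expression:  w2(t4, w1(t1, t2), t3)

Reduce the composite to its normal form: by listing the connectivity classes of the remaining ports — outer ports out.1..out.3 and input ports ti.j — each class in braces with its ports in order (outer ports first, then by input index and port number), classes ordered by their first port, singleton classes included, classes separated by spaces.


Reachability decides: close wires over w2-identified ports.
through w1, on inputs (t1, t2): {out.1} {out.2} {out.3, t1.2, t2.3} {t1.1, t1.3, t2.1, t2.2} (out.j = stage outer ports)
through w2, on inputs (t4, t1, t2, t3): {out.1} {out.2} {out.3, t1.2, t2.3} {t1.1, t1.3, t2.1, t2.2} {t3.1} {t3.2, t4.3} {t3.3} {t4.1} {t4.2} (out.j = stage outer ports)

{out.1} {out.2} {out.3, t1.2, t2.3} {t1.1, t1.3, t2.1, t2.2} {t3.1} {t3.2, t4.3} {t3.3} {t4.1} {t4.2}


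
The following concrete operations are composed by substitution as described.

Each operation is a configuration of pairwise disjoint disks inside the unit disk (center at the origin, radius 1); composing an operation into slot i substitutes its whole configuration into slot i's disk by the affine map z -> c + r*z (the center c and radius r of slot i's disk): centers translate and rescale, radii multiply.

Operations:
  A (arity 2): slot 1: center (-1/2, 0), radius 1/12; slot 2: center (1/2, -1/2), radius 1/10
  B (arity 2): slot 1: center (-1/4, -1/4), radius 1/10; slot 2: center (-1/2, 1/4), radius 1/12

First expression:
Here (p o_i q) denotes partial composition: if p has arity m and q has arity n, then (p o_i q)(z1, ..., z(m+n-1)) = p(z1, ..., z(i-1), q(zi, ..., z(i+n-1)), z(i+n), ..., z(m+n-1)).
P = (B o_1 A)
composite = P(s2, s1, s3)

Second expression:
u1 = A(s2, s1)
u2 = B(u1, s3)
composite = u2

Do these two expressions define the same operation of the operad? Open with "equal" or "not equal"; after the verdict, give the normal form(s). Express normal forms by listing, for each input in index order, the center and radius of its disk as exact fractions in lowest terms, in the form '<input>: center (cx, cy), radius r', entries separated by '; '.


equal: each reduces to s1: center (-1/5, -3/10), radius 1/100; s2: center (-3/10, -1/4), radius 1/120; s3: center (-1/2, 1/4), radius 1/12


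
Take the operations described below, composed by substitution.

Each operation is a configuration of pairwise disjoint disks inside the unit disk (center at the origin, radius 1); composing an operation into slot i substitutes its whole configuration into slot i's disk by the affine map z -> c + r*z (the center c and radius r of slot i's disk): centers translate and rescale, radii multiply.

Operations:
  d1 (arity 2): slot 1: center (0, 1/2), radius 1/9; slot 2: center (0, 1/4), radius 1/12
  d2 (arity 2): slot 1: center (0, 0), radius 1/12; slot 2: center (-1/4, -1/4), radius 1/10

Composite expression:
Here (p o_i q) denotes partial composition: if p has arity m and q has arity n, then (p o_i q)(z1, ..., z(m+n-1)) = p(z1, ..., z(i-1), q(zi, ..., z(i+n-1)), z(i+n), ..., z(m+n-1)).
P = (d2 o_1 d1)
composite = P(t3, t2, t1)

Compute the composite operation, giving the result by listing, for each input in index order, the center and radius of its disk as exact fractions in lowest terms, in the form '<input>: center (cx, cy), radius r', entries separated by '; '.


t1: center (-1/4, -1/4), radius 1/10; t2: center (0, 1/48), radius 1/144; t3: center (0, 1/24), radius 1/108

Affine substitution under d2: radii multiply and t-centers shift.
t3 passes through 2 substitutions, ending at center (0, 1/24), radius 1/108
t2 passes through 2 substitutions, ending at center (0, 1/48), radius 1/144
t1 passes through 1 substitution, ending at center (-1/4, -1/4), radius 1/10


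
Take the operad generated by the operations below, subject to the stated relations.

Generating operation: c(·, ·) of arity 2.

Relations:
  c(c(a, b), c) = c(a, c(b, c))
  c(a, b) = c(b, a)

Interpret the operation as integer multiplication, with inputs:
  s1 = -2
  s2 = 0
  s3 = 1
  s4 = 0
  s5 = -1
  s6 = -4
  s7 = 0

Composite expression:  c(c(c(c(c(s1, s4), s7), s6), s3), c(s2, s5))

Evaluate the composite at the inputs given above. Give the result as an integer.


0

c(s1, s4) = 0
c(c(s1, s4), s7) = 0
c(c(c(s1, s4), s7), s6) = 0
c(c(c(c(s1, s4), s7), s6), s3) = 0
c(s2, s5) = 0
c(c(c(c(c(s1, s4), s7), s6), s3), c(s2, s5)) = 0


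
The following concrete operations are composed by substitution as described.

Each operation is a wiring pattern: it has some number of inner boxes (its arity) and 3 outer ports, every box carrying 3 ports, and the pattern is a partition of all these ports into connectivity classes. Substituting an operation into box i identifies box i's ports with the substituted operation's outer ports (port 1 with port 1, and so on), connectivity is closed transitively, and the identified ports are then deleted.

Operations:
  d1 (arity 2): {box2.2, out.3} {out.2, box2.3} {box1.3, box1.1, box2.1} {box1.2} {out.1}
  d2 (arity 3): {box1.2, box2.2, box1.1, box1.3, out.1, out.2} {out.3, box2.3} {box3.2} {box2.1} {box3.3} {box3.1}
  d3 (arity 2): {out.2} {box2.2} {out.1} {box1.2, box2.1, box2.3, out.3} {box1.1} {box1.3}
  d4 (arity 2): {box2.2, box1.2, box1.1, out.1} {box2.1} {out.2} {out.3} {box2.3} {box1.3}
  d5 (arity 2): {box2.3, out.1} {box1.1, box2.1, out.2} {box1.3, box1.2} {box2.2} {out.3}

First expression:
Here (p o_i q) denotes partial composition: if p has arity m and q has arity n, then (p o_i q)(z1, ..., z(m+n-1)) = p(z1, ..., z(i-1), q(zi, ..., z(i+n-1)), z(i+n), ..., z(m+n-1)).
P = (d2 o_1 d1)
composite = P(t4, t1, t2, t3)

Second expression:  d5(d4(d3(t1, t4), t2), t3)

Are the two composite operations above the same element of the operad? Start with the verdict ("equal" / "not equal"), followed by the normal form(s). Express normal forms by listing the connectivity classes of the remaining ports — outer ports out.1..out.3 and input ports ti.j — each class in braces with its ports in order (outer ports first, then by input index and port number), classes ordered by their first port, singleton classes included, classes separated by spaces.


Normal form of the first expression: {out.1, out.2, t1.2, t1.3, t2.2} {out.3, t2.3} {t1.1, t4.1, t4.3} {t2.1} {t3.1} {t3.2} {t3.3} {t4.2}
Normal form of the second expression: {out.1, t3.3} {out.2, t2.2, t3.1} {out.3} {t1.1} {t1.2, t4.1, t4.3} {t1.3} {t2.1} {t2.3} {t3.2} {t4.2}
Distinct normal forms: not equal.

not equal; first: {out.1, out.2, t1.2, t1.3, t2.2} {out.3, t2.3} {t1.1, t4.1, t4.3} {t2.1} {t3.1} {t3.2} {t3.3} {t4.2}; second: {out.1, t3.3} {out.2, t2.2, t3.1} {out.3} {t1.1} {t1.2, t4.1, t4.3} {t1.3} {t2.1} {t2.3} {t3.2} {t4.2}


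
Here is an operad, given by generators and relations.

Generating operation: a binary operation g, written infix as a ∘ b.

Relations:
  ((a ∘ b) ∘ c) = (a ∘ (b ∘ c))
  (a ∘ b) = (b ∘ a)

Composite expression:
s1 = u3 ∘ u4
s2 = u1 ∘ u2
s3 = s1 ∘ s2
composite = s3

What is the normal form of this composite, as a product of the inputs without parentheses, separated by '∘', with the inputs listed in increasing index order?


With g associative and commutative, the u-input set is all that matters.
(u3 ∘ u4) reduces to u3 ∘ u4
(u1 ∘ u2) reduces to u1 ∘ u2
((u3 ∘ u4) ∘ (u1 ∘ u2)) reduces to u3 ∘ u4 ∘ u1 ∘ u2
commutativity sorts the factors: u1 ∘ u2 ∘ u3 ∘ u4

u1 ∘ u2 ∘ u3 ∘ u4


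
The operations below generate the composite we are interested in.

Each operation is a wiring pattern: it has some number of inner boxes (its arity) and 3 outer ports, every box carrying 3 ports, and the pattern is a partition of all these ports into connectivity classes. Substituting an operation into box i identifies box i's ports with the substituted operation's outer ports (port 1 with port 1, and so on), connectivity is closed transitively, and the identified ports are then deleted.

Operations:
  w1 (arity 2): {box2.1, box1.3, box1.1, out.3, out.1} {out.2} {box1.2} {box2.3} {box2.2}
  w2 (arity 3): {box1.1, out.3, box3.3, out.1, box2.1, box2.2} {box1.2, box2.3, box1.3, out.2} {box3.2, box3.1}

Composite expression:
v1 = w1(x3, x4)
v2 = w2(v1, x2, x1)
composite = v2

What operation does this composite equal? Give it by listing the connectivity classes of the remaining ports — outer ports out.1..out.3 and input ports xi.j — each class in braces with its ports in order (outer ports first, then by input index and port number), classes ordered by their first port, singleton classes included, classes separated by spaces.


{out.1, out.2, out.3, x1.3, x2.1, x2.2, x2.3, x3.1, x3.3, x4.1} {x1.1, x1.2} {x3.2} {x4.2} {x4.3}

Treat the ports identified at w2 as solder joints: merge, then drop.
through w1, on inputs (x3, x4): {out.1, out.3, x3.1, x3.3, x4.1} {out.2} {x3.2} {x4.2} {x4.3} (out.j = stage outer ports)
through w2, on inputs (x3, x4, x2, x1): {out.1, out.2, out.3, x1.3, x2.1, x2.2, x2.3, x3.1, x3.3, x4.1} {x1.1, x1.2} {x3.2} {x4.2} {x4.3} (out.j = stage outer ports)


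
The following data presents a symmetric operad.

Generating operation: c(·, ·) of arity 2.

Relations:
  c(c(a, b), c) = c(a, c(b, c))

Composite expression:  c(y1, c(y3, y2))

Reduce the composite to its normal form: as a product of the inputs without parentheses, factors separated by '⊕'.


y1 ⊕ y3 ⊕ y2

The c-tree's shape is irrelevant; the y-reading-order decides.
c(y3, y2) unparenthesizes to y3 ⊕ y2
c(y1, c(y3, y2)) unparenthesizes to y1 ⊕ y3 ⊕ y2


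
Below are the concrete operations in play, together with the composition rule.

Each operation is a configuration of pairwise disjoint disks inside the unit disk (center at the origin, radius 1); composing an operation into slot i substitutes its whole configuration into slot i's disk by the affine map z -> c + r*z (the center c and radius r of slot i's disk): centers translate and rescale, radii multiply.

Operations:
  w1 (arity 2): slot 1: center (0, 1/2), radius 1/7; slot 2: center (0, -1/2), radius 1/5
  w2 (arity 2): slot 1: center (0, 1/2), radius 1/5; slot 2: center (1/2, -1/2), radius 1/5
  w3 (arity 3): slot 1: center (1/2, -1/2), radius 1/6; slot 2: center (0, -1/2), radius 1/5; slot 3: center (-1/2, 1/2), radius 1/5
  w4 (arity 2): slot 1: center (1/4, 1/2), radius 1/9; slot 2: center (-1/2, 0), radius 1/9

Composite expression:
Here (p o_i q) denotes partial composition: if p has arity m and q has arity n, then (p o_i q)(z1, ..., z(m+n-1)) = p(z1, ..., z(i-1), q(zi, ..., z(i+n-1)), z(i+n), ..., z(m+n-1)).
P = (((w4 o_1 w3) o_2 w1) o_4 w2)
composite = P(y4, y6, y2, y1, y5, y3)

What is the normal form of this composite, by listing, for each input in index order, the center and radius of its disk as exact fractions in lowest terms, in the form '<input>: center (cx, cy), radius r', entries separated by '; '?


y1: center (7/36, 17/30), radius 1/225; y2: center (1/4, 13/30), radius 1/225; y3: center (-1/2, 0), radius 1/9; y4: center (11/36, 4/9), radius 1/54; y5: center (37/180, 49/90), radius 1/225; y6: center (1/4, 41/90), radius 1/315

Below w4, radii multiply path by path; the y-disk centers shift.
for y4, the 2-step affine chain lands on center (11/36, 4/9), radius 1/54
for y6, the 3-step affine chain lands on center (1/4, 41/90), radius 1/315
for y2, the 3-step affine chain lands on center (1/4, 13/30), radius 1/225
for y1, the 3-step affine chain lands on center (7/36, 17/30), radius 1/225
for y5, the 3-step affine chain lands on center (37/180, 49/90), radius 1/225
for y3, the 1-step affine chain lands on center (-1/2, 0), radius 1/9


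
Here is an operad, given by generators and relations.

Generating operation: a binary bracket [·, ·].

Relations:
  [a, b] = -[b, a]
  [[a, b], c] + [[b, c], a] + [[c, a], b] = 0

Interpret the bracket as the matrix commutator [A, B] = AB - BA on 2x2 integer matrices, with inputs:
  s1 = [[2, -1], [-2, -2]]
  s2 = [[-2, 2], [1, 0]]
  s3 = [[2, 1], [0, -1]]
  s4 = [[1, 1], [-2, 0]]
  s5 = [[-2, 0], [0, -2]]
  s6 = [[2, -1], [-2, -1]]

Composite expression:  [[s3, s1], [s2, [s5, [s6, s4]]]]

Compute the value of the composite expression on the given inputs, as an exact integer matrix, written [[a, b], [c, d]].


[[0, 0], [0, 0]]


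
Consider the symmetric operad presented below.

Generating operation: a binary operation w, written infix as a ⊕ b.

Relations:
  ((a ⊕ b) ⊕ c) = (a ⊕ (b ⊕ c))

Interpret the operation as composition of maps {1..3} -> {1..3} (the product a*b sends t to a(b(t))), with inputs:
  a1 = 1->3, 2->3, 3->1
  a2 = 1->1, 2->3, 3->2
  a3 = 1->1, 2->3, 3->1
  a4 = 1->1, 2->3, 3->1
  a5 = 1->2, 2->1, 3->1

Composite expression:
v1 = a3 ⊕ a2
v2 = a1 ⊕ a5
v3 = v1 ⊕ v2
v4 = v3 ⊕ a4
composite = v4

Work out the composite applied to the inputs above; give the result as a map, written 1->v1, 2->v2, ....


1->3, 2->3, 3->3

(a3 ⊕ a2) = 1->1, 2->1, 3->3
(a1 ⊕ a5) = 1->3, 2->3, 3->3
((a3 ⊕ a2) ⊕ (a1 ⊕ a5)) = 1->3, 2->3, 3->3
(((a3 ⊕ a2) ⊕ (a1 ⊕ a5)) ⊕ a4) = 1->3, 2->3, 3->3


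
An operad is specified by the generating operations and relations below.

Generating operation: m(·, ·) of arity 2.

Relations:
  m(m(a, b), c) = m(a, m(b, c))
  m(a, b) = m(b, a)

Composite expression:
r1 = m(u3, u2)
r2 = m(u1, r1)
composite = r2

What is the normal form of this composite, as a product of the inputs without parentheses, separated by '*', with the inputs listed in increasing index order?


u1 * u2 * u3

With m associative and commutative, the u-input set is all that matters.
m(u3, u2) collapses to u3 * u2
m(u1, m(u3, u2)) collapses to u1 * u3 * u2
commutativity sorts the factors: u1 * u2 * u3


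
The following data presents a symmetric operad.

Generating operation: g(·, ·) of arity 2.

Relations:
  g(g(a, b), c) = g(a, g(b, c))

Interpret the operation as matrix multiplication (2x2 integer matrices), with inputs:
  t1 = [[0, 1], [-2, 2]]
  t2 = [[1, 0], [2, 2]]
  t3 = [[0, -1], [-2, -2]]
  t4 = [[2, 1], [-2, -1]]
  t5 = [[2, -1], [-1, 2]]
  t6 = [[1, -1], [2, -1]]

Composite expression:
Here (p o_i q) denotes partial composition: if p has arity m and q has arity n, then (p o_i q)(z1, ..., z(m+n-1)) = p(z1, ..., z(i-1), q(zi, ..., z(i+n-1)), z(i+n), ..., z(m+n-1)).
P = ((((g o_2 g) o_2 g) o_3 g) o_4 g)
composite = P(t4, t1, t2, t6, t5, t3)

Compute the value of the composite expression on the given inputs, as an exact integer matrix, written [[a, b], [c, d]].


[[100, 42], [-100, -42]]


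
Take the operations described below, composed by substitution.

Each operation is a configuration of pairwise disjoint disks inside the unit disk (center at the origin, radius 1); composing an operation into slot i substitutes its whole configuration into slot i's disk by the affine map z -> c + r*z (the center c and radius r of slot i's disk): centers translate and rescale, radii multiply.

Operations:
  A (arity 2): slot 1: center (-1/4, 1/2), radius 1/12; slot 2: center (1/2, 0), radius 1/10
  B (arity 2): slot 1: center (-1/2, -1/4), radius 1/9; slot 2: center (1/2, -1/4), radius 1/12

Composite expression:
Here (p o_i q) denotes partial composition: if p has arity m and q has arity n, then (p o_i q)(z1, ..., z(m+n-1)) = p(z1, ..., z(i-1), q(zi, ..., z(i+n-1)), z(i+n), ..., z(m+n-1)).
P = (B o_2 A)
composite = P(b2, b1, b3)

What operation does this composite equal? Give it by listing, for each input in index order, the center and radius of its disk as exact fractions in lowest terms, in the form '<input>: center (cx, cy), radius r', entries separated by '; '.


b1: center (23/48, -5/24), radius 1/144; b2: center (-1/2, -1/4), radius 1/9; b3: center (13/24, -1/4), radius 1/120


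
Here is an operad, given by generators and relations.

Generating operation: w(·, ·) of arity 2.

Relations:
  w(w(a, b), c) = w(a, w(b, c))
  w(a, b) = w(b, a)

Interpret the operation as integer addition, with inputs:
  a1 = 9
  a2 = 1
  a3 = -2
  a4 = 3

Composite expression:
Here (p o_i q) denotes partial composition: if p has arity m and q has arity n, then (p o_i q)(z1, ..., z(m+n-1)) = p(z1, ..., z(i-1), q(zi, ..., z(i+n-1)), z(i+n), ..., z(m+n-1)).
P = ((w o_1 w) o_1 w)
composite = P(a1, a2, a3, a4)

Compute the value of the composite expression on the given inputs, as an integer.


w(a1, a2) = 10
w(w(a1, a2), a3) = 8
w(w(w(a1, a2), a3), a4) = 11

11


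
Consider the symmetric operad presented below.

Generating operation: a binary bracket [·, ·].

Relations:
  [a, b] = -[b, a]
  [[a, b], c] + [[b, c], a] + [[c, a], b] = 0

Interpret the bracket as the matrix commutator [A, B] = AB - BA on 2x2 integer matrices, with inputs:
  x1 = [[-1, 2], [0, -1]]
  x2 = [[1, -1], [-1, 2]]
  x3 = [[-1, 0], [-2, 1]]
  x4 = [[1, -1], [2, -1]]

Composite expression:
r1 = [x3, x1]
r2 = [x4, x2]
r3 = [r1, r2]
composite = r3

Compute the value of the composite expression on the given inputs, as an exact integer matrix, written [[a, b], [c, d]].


[[0, 0], [0, 0]]


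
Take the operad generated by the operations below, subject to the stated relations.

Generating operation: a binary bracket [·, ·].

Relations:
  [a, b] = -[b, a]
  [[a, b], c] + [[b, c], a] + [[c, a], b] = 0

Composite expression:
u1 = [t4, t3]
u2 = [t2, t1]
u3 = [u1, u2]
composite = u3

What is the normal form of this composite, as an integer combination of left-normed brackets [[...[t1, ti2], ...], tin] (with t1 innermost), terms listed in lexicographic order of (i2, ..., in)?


-[[[t1, t2], t3], t4] + [[[t1, t2], t4], t3]

In the tensor algebra, words opening t1 carry the t1-anchored form.
Composite bracket: [[t4, t3], [t2, t1]]
Under [a, b] = ab - ba we get 8 signed associative words (2^3 = 8).
Collect the words opening with t1:
  word t1t2t3t4 has sign -1, contributing -[[[t1, t2], t3], t4]
  word t1t2t4t3 has sign +1, contributing +[[[t1, t2], t4], t3]


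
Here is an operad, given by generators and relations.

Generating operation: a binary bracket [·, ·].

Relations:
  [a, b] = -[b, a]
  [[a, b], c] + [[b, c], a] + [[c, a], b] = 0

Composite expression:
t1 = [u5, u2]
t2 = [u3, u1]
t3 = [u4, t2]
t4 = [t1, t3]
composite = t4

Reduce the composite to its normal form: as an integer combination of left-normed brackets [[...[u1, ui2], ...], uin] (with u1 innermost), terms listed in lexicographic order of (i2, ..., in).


[[[[u1, u3], u4], u2], u5] - [[[[u1, u3], u4], u5], u2]

A multilinear Lie element is pinned by u1-initial words (u1 innermost).
Composite bracket: [[u5, u2], [u4, [u3, u1]]]
Full expansion: 16 signed words from ab - ba (2^4 = 16).
Only words starting with u1 matter:
  from u1u3u4u2u5, sign +1: term +[[[[u1, u3], u4], u2], u5]
  from u1u3u4u5u2, sign -1: term -[[[[u1, u3], u4], u5], u2]


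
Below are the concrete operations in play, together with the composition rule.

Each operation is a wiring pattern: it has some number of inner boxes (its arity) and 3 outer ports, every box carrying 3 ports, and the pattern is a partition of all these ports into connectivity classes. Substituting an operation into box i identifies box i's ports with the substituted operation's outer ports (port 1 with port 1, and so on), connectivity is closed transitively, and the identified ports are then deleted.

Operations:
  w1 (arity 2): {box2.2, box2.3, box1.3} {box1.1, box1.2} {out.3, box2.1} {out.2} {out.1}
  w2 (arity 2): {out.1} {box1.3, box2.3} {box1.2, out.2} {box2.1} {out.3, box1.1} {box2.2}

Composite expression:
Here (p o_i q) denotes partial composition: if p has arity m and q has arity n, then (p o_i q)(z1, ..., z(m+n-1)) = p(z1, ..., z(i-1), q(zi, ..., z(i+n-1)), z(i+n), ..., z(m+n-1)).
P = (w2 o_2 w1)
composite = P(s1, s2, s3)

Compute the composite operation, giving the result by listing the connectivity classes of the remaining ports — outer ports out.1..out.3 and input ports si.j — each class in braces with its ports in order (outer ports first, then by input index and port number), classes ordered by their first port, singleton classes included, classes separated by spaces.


{out.1} {out.2, s1.2} {out.3, s1.1} {s1.3, s3.1} {s2.1, s2.2} {s2.3, s3.2, s3.3}

After gluing at w2, chains via deleted ports link the s-ports.
after w1, the pattern on (s2, s3) reads {out.1} {out.2} {out.3, s3.1} {s2.1, s2.2} {s2.3, s3.2, s3.3} (out.j = its outer ports)
after w2, the pattern on (s1, s2, s3) reads {out.1} {out.2, s1.2} {out.3, s1.1} {s1.3, s3.1} {s2.1, s2.2} {s2.3, s3.2, s3.3} (out.j = its outer ports)


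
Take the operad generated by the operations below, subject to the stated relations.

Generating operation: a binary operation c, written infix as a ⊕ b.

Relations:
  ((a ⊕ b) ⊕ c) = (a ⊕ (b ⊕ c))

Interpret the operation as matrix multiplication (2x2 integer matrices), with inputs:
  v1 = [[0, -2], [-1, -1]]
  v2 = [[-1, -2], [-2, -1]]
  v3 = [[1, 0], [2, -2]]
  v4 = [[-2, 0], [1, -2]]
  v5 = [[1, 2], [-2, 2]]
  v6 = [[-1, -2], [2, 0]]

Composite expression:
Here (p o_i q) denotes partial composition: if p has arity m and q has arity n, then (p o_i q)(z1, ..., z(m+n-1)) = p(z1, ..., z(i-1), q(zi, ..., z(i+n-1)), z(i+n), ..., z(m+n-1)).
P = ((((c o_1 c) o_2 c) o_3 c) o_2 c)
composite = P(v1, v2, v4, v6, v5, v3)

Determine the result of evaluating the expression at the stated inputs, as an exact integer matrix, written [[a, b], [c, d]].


[[14, -40], [-33, 12]]


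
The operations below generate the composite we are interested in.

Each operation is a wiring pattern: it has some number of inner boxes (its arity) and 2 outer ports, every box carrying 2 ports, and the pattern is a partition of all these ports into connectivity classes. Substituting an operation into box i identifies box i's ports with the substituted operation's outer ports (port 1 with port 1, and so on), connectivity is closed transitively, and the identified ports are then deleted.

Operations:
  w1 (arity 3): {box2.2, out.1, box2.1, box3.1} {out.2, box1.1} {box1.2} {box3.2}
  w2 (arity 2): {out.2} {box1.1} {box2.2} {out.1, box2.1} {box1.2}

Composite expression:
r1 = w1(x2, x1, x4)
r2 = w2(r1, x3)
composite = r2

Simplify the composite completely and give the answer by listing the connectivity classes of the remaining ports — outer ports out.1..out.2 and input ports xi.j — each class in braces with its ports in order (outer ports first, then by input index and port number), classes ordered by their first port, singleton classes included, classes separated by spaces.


Two ports join when wires chain via w2-identified ports.
composing w1 on (x2, x1, x4), with out.j its own outer ports: {out.1, x1.1, x1.2, x4.1} {out.2, x2.1} {x2.2} {x4.2}
composing w2 on (x2, x1, x4, x3), with out.j its own outer ports: {out.1, x3.1} {out.2} {x1.1, x1.2, x4.1} {x2.1} {x2.2} {x3.2} {x4.2}

{out.1, x3.1} {out.2} {x1.1, x1.2, x4.1} {x2.1} {x2.2} {x3.2} {x4.2}


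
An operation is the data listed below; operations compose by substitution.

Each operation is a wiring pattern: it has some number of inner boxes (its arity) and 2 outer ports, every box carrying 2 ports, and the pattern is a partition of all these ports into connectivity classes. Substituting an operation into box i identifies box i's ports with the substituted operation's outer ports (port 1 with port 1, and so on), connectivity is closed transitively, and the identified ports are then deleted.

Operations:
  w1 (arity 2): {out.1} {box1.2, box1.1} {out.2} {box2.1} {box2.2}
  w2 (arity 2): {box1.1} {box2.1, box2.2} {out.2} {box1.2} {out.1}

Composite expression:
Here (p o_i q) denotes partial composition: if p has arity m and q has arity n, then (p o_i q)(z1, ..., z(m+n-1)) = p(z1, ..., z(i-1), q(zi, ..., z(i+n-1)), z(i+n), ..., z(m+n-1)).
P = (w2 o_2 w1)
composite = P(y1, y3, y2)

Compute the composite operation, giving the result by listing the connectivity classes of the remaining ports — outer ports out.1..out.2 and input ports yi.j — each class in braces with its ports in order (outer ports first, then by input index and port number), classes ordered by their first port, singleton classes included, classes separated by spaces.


After gluing at w2, chains via deleted ports link the y-ports.
the subtree at w1 composes to {out.1} {out.2} {y2.1} {y2.2} {y3.1, y3.2} on (y3, y2); out.j = own outer ports
the subtree at w2 composes to {out.1} {out.2} {y1.1} {y1.2} {y2.1} {y2.2} {y3.1, y3.2} on (y1, y3, y2); out.j = own outer ports

{out.1} {out.2} {y1.1} {y1.2} {y2.1} {y2.2} {y3.1, y3.2}


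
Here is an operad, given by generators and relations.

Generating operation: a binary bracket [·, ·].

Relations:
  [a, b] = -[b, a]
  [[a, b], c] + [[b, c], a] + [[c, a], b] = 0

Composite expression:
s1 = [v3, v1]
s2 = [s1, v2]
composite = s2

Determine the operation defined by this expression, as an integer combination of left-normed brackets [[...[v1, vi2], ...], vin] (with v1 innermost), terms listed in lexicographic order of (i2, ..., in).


Skip Jacobi rewriting: expand, keep v1-initial words, read off terms.
Composite bracket: [[v3, v1], v2]
Each bracket splits as ab - ba, giving 4 signed words (2^2 = 4).
Keep just the words that open with v1:
  the word v1v3v2 carries sign -1 and contributes -[[v1, v3], v2]

-[[v1, v3], v2]


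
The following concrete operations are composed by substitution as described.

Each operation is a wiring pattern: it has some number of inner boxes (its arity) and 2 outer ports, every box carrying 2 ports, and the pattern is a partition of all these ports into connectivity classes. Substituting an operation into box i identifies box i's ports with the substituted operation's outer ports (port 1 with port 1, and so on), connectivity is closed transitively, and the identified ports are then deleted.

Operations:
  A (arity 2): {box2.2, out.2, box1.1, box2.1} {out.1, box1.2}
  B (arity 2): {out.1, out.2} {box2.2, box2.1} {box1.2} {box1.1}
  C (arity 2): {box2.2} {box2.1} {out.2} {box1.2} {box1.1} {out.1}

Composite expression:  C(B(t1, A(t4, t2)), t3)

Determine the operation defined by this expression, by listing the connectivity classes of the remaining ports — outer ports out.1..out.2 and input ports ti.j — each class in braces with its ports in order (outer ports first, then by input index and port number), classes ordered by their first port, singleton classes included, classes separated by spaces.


Treat the ports identified at C as solder joints: merge, then drop.
the subtree at A composes to {out.1, t4.2} {out.2, t2.1, t2.2, t4.1} on (t4, t2); out.j = own outer ports
the subtree at B composes to {out.1, out.2} {t1.1} {t1.2} {t2.1, t2.2, t4.1, t4.2} on (t1, t4, t2); out.j = own outer ports
the subtree at C composes to {out.1} {out.2} {t1.1} {t1.2} {t2.1, t2.2, t4.1, t4.2} {t3.1} {t3.2} on (t1, t4, t2, t3); out.j = own outer ports

{out.1} {out.2} {t1.1} {t1.2} {t2.1, t2.2, t4.1, t4.2} {t3.1} {t3.2}


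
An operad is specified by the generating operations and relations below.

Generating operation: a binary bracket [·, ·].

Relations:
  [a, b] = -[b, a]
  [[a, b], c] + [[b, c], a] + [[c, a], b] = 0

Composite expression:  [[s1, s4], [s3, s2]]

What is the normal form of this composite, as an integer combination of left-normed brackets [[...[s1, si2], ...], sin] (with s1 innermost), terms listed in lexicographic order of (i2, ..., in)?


-[[[s1, s4], s2], s3] + [[[s1, s4], s3], s2]

A multilinear Lie element is pinned by s1-initial words (s1 innermost).
Composite bracket: [[s1, s4], [s3, s2]]
Full expansion: 8 signed words from ab - ba (2^3 = 8).
Coefficients come from the s1-initial words:
  word s1s4s2s3 has sign -1, contributing -[[[s1, s4], s2], s3]
  word s1s4s3s2 has sign +1, contributing +[[[s1, s4], s3], s2]


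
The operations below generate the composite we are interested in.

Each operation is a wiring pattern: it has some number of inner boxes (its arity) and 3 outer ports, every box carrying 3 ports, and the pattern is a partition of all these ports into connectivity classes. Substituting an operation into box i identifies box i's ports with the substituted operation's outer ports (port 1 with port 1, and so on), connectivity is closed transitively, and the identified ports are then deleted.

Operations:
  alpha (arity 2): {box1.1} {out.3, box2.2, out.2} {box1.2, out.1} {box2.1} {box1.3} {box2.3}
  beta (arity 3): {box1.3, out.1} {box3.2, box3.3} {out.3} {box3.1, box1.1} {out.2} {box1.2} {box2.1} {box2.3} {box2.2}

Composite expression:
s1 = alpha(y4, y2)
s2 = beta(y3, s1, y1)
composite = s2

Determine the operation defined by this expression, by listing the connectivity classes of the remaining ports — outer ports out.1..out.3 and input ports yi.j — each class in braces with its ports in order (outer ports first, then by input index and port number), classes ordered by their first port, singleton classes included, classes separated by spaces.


Connectivity passes through glued beta-boundaries; trace each wire chain.
composing alpha on (y4, y2), with out.j its own outer ports: {out.1, y4.2} {out.2, out.3, y2.2} {y2.1} {y2.3} {y4.1} {y4.3}
composing beta on (y3, y4, y2, y1), with out.j its own outer ports: {out.1, y3.3} {out.2} {out.3} {y1.1, y3.1} {y1.2, y1.3} {y2.1} {y2.2} {y2.3} {y3.2} {y4.1} {y4.2} {y4.3}

{out.1, y3.3} {out.2} {out.3} {y1.1, y3.1} {y1.2, y1.3} {y2.1} {y2.2} {y2.3} {y3.2} {y4.1} {y4.2} {y4.3}


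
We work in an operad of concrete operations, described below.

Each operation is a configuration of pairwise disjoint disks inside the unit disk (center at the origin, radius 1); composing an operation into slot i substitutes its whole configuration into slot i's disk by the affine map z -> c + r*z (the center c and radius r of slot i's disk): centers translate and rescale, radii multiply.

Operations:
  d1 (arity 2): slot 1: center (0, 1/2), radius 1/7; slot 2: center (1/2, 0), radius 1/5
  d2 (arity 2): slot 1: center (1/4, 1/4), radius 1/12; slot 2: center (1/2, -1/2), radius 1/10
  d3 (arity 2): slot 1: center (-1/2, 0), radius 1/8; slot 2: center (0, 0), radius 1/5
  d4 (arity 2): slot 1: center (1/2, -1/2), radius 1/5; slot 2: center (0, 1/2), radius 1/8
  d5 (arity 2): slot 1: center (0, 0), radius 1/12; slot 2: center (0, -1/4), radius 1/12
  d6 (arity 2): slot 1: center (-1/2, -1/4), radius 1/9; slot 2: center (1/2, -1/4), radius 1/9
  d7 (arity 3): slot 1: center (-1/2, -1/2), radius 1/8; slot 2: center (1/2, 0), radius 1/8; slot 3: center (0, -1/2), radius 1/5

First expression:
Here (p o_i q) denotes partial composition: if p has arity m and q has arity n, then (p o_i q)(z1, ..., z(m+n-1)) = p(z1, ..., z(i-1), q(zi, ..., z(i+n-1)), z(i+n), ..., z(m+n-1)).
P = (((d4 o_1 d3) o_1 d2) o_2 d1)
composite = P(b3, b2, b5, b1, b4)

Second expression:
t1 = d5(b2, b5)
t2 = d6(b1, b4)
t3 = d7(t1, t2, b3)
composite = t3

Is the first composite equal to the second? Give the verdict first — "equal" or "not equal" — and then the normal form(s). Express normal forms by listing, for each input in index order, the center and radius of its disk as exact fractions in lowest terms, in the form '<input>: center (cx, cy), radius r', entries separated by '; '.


not equal: they reduce to b1: center (1/2, -1/2), radius 1/25; b2: center (33/80, -409/800), radius 1/2800; b3: center (13/32, -79/160), radius 1/480; b4: center (0, 1/2), radius 1/8; b5: center (331/800, -41/80), radius 1/2000 and b1: center (7/16, -1/32), radius 1/72; b2: center (-1/2, -1/2), radius 1/96; b3: center (0, -1/2), radius 1/5; b4: center (9/16, -1/32), radius 1/72; b5: center (-1/2, -17/32), radius 1/96

The first expression reduces to b1: center (1/2, -1/2), radius 1/25; b2: center (33/80, -409/800), radius 1/2800; b3: center (13/32, -79/160), radius 1/480; b4: center (0, 1/2), radius 1/8; b5: center (331/800, -41/80), radius 1/2000
The second expression reduces to b1: center (7/16, -1/32), radius 1/72; b2: center (-1/2, -1/2), radius 1/96; b3: center (0, -1/2), radius 1/5; b4: center (9/16, -1/32), radius 1/72; b5: center (-1/2, -17/32), radius 1/96
No match — not equal.


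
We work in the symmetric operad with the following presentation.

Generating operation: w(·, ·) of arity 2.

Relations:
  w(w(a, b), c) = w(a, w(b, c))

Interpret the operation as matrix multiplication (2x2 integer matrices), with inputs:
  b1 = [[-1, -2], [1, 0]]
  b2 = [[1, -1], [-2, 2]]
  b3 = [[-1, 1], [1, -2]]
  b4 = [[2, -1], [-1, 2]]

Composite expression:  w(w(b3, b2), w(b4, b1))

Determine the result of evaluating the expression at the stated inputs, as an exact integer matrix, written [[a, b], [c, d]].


[[18, 18], [-30, -30]]

w(b3, b2) = [[-3, 3], [5, -5]]
w(b4, b1) = [[-3, -4], [3, 2]]
w(w(b3, b2), w(b4, b1)) = [[18, 18], [-30, -30]]
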